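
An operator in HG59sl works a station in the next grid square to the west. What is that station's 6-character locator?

HG59rl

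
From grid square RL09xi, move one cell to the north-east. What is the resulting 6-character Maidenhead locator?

Longitude subsquare x = 23; +1 → 24, wraps to 0 = a, carry into square.
Longitude square 0; +1 → 1.
Latitude subsquare i = 8; +1 → 9 = j.

RL19aj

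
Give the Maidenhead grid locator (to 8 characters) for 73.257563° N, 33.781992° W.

Add 180° to longitude and 90° to latitude: 146.21801, 163.25756.
Field: lon ⌊146.21801/20⌋ = 7 → H; lat ⌊163.25756/10⌋ = 16 → Q.
Square: lon ⌊6.21801/2⌋ = 3; lat ⌊3.25756/1⌋ = 3.
Subsquare: lon ⌊0.21801/0.0833333⌋ = 2 → c; lat ⌊0.25756/0.0416667⌋ = 6 → g.
Extended square: lon ⌊0.05134/0.00833333⌋ = 6; lat ⌊0.00756/0.00416667⌋ = 1.

HQ33cg61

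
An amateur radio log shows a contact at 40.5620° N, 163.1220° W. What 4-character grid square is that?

Offset from 180°W / 90°S: lon 16.88°, lat 130.56°.
Field: 16.88/20 → 0 → A, 130.56/10 → 13 → N; chars AN.
Square: 16.88/2 → 8, 0.56/1 → 0; chars 80.

AN80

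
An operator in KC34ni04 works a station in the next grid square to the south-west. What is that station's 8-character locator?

Longitude extended square 0; −1 → -1, wraps to 9, carry into subsquare.
Longitude subsquare n = 13; −1 → 12 = m.
Latitude extended square 4; −1 → 3.

KC34mi93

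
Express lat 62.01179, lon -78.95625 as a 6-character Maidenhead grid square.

Shift to the Maidenhead origin (180°W, 90°S): lon 101.0438, lat 152.0118.
Field: lon ⌊101.0438/20⌋ = 5 → F; lat ⌊152.0118/10⌋ = 15 → P.
Square: lon ⌊1.0438/2⌋ = 0; lat ⌊2.0118/1⌋ = 2.
Subsquare: lon ⌊1.0438/0.0833333⌋ = 12 → m; lat ⌊0.0118/0.0416667⌋ = 0 → a.

FP02ma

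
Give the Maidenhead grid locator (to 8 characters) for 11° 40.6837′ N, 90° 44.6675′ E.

NK51iq92

Shift to the Maidenhead origin (180°W, 90°S): lon 270.74446, lat 101.67806.
Field: 270.74446/20 → 13 → N, 101.67806/10 → 10 → K; chars NK.
Square: 10.74446/2 → 5, 1.67806/1 → 1; chars 51.
Subsquare: 0.74446/0.0833333 → 8 → i, 0.67806/0.0416667 → 16 → q; chars iq.
Extended square: 0.07779/0.00833333 → 9, 0.01139/0.00416667 → 2; chars 92.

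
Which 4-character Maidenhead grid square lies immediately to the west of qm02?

Longitude square 0; −1 → -1, wraps to 9, carry into field.
Longitude field Q = 16; −1 → 15 = P.
The latitude characters are unchanged.

PM92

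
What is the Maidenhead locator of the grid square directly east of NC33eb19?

Longitude extended square 1; +1 → 2.
The latitude characters are unchanged.

NC33eb29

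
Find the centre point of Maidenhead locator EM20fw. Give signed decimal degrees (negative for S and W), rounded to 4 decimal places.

30.9375, -95.5417

Field E=4, M=12: +4·20° lon, +12·10° lat → SW at lon -100°, lat 30°.
Square 2, 0: +2·2° lon, +0·1° lat → SW at lon -96°, lat 30°.
Subsquare f=5, w=22: +5·0.0833333° lon, +22·0.0416667° lat → SW at lon -95.5833°, lat 30.9167°.
Cell spans 0.0833333° lon × 0.0416667° lat. Centre is SW corner plus half of each.
latitude 30.9375, longitude -95.5417.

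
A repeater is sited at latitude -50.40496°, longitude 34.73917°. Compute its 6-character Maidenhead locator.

Shift to the Maidenhead origin (180°W, 90°S): lon 214.7392, lat 39.5950.
Field: lon ⌊214.7392/20⌋ = 10 → K; lat ⌊39.5950/10⌋ = 3 → D.
Square: lon ⌊14.7392/2⌋ = 7; lat ⌊9.5950/1⌋ = 9.
Subsquare: lon ⌊0.7392/0.0833333⌋ = 8 → i; lat ⌊0.5950/0.0416667⌋ = 14 → o.

KD79io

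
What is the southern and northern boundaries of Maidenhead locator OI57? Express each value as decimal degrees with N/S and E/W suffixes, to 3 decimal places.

3.000° S, 2.000° S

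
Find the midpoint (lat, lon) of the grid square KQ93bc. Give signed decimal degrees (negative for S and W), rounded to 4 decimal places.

73.1042, 38.1250

Field K=10, Q=16: +10·20° lon, +16·10° lat → SW at lon 20°, lat 70°.
Square 9, 3: +9·2° lon, +3·1° lat → SW at lon 38°, lat 73°.
Subsquare b=1, c=2: +1·0.0833333° lon, +2·0.0416667° lat → SW at lon 38.0833°, lat 73.0833°.
Cell spans 0.0833333° lon × 0.0416667° lat. Centre is SW corner plus half of each.
latitude 73.1042, longitude 38.1250.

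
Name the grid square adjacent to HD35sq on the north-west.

Longitude subsquare s = 18; −1 → 17 = r.
Latitude subsquare q = 16; +1 → 17 = r.

HD35rr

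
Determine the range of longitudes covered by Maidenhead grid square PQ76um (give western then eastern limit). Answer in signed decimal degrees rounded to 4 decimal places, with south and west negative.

Field P=15, Q=16: +15·20° lon, +16·10° lat → SW at lon 120°, lat 70°.
Square 7, 6: +7·2° lon, +6·1° lat → SW at lon 134°, lat 76°.
Subsquare u=20, m=12: +20·0.0833333° lon, +12·0.0416667° lat → SW at lon 135.667°, lat 76.5°.
Cell spans 0.0833333° lon × 0.0416667° lat.
west 135.6667, east 135.7500.

135.6667, 135.7500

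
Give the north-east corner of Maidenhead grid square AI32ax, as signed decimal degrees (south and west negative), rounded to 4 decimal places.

Field A=0, I=8: +0·20° lon, +8·10° lat → SW at lon -180°, lat -10°.
Square 3, 2: +3·2° lon, +2·1° lat → SW at lon -174°, lat -8°.
Subsquare a=0, x=23: +0·0.0833333° lon, +23·0.0416667° lat → SW at lon -174°, lat -7.04167°.
Cell spans 0.0833333° lon × 0.0416667° lat. NE corner is SW corner plus one full cell.
latitude -7.0000, longitude -173.9167.

-7.0000, -173.9167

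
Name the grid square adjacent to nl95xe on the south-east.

Longitude subsquare x = 23; +1 → 24, wraps to 0 = a, carry into square.
Longitude square 9; +1 → 10, wraps to 0, carry into field.
Longitude field N = 13; +1 → 14 = O.
Latitude subsquare e = 4; −1 → 3 = d.

OL05ad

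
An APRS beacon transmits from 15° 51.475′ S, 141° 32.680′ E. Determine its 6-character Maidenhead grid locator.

Add 180° to longitude and 90° to latitude: 321.5447, 74.1421.
Field: 321.5447/20 → 16 → Q, 74.1421/10 → 7 → H; chars QH.
Square: 1.5447/2 → 0, 4.1421/1 → 4; chars 04.
Subsquare: 1.5447/0.0833333 → 18 → s, 0.1421/0.0416667 → 3 → d; chars sd.

QH04sd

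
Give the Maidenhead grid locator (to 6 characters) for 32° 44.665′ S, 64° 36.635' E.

MF27hg

Shift to the Maidenhead origin (180°W, 90°S): lon 244.6106, lat 57.2556.
Field: lon ⌊244.6106/20⌋ = 12 → M; lat ⌊57.2556/10⌋ = 5 → F.
Square: lon ⌊4.6106/2⌋ = 2; lat ⌊7.2556/1⌋ = 7.
Subsquare: lon ⌊0.6106/0.0833333⌋ = 7 → h; lat ⌊0.2556/0.0416667⌋ = 6 → g.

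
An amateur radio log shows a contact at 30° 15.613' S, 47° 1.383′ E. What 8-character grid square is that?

Offset from 180°W / 90°S: lon 227.02305°, lat 59.73978°.
Field: 227.02305/20 → 11 → L, 59.73978/10 → 5 → F; chars LF.
Square: 7.02305/2 → 3, 9.73978/1 → 9; chars 39.
Subsquare: 1.02305/0.0833333 → 12 → m, 0.73978/0.0416667 → 17 → r; chars mr.
Extended square: 0.02305/0.00833333 → 2, 0.03145/0.00416667 → 7; chars 27.

LF39mr27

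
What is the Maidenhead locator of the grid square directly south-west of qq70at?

Longitude subsquare a = 0; −1 → -1, wraps to 23 = x, carry into square.
Longitude square 7; −1 → 6.
Latitude subsquare t = 19; −1 → 18 = s.

QQ60xs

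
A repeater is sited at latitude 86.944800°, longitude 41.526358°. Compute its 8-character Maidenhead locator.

LR06sw36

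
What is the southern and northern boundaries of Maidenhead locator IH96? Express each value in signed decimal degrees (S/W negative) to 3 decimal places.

Field I=8, H=7: +8·20° lon, +7·10° lat → SW at lon -20°, lat -20°.
Square 9, 6: +9·2° lon, +6·1° lat → SW at lon -2°, lat -14°.
Cell spans 2° lon × 1° lat.
south -14.000, north -13.000.

-14.000, -13.000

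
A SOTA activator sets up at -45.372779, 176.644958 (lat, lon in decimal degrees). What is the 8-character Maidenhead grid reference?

RE84hp70

Offset from 180°W / 90°S: lon 356.64496°, lat 44.62722°.
Field (20°×10°, letters A–R): lon ⌊356.64496/20⌋ = 17 → R; lat ⌊44.62722/10⌋ = 4 → E.
Square (2°×1°, digits 0–9): lon ⌊16.64496/2⌋ = 8; lat ⌊4.62722/1⌋ = 4.
Subsquare (5′×2.5′, letters a–x): lon ⌊0.64496/0.0833333⌋ = 7 → h; lat ⌊0.62722/0.0416667⌋ = 15 → p.
Extended square (30″×15″, digits 0–9): lon ⌊0.06162/0.00833333⌋ = 7; lat ⌊0.00222/0.00416667⌋ = 0.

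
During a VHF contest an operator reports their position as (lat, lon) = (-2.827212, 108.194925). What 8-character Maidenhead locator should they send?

OI47ce31

Offset from 180°W / 90°S: lon 288.19493°, lat 87.17279°.
Field: lon ⌊288.19493/20⌋ = 14 → O; lat ⌊87.17279/10⌋ = 8 → I.
Square: lon ⌊8.19493/2⌋ = 4; lat ⌊7.17279/1⌋ = 7.
Subsquare: lon ⌊0.19493/0.0833333⌋ = 2 → c; lat ⌊0.17279/0.0416667⌋ = 4 → e.
Extended square: lon ⌊0.02826/0.00833333⌋ = 3; lat ⌊0.00612/0.00416667⌋ = 1.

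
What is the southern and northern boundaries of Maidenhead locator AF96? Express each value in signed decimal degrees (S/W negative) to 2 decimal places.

-34.00, -33.00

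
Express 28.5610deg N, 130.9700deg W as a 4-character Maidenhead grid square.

Offset from 180°W / 90°S: lon 49.03°, lat 118.56°.
Field: 49.03/20 → 2 → C, 118.56/10 → 11 → L; chars CL.
Square: 9.03/2 → 4, 8.56/1 → 8; chars 48.

CL48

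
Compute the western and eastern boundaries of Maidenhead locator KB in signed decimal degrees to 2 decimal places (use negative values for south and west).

Field K=10, B=1: +10·20° lon, +1·10° lat → SW at lon 20°, lat -80°.
Cell spans 20° lon × 10° lat.
west 20.00, east 40.00.

20.00, 40.00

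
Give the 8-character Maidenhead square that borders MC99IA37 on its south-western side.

MC99ia26

Longitude extended square 3; −1 → 2.
Latitude extended square 7; −1 → 6.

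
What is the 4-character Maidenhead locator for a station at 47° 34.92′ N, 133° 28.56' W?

CN37

Shift to the Maidenhead origin (180°W, 90°S): lon 46.52, lat 137.58.
Field (20°×10°, letters A–R): 46.52/20 → 2 → C, 137.58/10 → 13 → N; chars CN.
Square (2°×1°, digits 0–9): 6.52/2 → 3, 7.58/1 → 7; chars 37.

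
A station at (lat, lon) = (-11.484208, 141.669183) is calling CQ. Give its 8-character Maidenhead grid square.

QH08um03

Offset from 180°W / 90°S: lon 321.66918°, lat 78.51579°.
Field: 321.66918/20 → 16 → Q, 78.51579/10 → 7 → H; chars QH.
Square: 1.66918/2 → 0, 8.51579/1 → 8; chars 08.
Subsquare: 1.66918/0.0833333 → 20 → u, 0.51579/0.0416667 → 12 → m; chars um.
Extended square: 0.00252/0.00833333 → 0, 0.01579/0.00416667 → 3; chars 03.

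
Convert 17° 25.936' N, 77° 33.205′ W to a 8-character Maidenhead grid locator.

FK17fk33

Shift to the Maidenhead origin (180°W, 90°S): lon 102.44658, lat 107.43227.
Field: lon ⌊102.44658/20⌋ = 5 → F; lat ⌊107.43227/10⌋ = 10 → K.
Square: lon ⌊2.44658/2⌋ = 1; lat ⌊7.43227/1⌋ = 7.
Subsquare: lon ⌊0.44658/0.0833333⌋ = 5 → f; lat ⌊0.43227/0.0416667⌋ = 10 → k.
Extended square: lon ⌊0.02992/0.00833333⌋ = 3; lat ⌊0.01560/0.00416667⌋ = 3.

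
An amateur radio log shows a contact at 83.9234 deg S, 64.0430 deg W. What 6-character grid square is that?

FA76xb

Add 180° to longitude and 90° to latitude: 115.9570, 6.0766.
Field: 115.9570/20 → 5 → F, 6.0766/10 → 0 → A; chars FA.
Square: 15.9570/2 → 7, 6.0766/1 → 6; chars 76.
Subsquare: 1.9570/0.0833333 → 23 → x, 0.0766/0.0416667 → 1 → b; chars xb.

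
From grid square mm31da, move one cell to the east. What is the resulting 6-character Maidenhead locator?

MM31ea

Longitude subsquare d = 3; +1 → 4 = e.
The latitude characters are unchanged.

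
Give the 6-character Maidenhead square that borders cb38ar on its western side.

CB28xr

Longitude subsquare a = 0; −1 → -1, wraps to 23 = x, carry into square.
Longitude square 3; −1 → 2.
The latitude characters are unchanged.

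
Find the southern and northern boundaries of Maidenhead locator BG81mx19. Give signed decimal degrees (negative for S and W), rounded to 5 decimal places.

-28.00417, -28.00000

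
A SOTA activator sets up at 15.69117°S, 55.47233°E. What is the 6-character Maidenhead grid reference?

Shift to the Maidenhead origin (180°W, 90°S): lon 235.4723, lat 74.3088.
Field: 235.4723/20 → 11 → L, 74.3088/10 → 7 → H; chars LH.
Square: 15.4723/2 → 7, 4.3088/1 → 4; chars 74.
Subsquare: 1.4723/0.0833333 → 17 → r, 0.3088/0.0416667 → 7 → h; chars rh.

LH74rh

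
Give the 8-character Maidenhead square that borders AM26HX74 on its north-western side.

Longitude extended square 7; −1 → 6.
Latitude extended square 4; +1 → 5.

AM26hx65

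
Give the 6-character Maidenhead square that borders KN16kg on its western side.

KN16jg

Longitude subsquare k = 10; −1 → 9 = j.
The latitude characters are unchanged.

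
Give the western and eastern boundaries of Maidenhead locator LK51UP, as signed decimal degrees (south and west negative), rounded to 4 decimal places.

51.6667, 51.7500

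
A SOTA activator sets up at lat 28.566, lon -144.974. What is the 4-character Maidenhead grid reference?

BL78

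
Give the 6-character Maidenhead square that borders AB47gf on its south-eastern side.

AB47he

Longitude subsquare g = 6; +1 → 7 = h.
Latitude subsquare f = 5; −1 → 4 = e.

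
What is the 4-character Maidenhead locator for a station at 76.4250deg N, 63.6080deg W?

FQ86

Add 180° to longitude and 90° to latitude: 116.39, 166.43.
Field (20°×10°, letters A–R): 116.39/20 → 5 → F, 166.43/10 → 16 → Q; chars FQ.
Square (2°×1°, digits 0–9): 16.39/2 → 8, 6.43/1 → 6; chars 86.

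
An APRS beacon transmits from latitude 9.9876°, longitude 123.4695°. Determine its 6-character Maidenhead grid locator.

PJ19rx

Shift to the Maidenhead origin (180°W, 90°S): lon 303.4695, lat 99.9876.
Field: lon ⌊303.4695/20⌋ = 15 → P; lat ⌊99.9876/10⌋ = 9 → J.
Square: lon ⌊3.4695/2⌋ = 1; lat ⌊9.9876/1⌋ = 9.
Subsquare: lon ⌊1.4695/0.0833333⌋ = 17 → r; lat ⌊0.9876/0.0416667⌋ = 23 → x.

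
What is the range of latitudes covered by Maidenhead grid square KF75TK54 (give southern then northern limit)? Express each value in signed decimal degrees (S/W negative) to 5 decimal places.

Field K=10, F=5: +10·20° lon, +5·10° lat → SW at lon 20°, lat -40°.
Square 7, 5: +7·2° lon, +5·1° lat → SW at lon 34°, lat -35°.
Subsquare t=19, k=10: +19·0.0833333° lon, +10·0.0416667° lat → SW at lon 35.5833°, lat -34.5833°.
Extended square 5, 4: +5·0.00833333° lon, +4·0.00416667° lat → SW at lon 35.625°, lat -34.5667°.
Cell spans 0.00833333° lon × 0.00416667° lat.
south -34.56667, north -34.56250.

-34.56667, -34.56250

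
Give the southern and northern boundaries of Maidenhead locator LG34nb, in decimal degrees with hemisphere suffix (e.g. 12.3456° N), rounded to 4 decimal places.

25.9583° S, 25.9167° S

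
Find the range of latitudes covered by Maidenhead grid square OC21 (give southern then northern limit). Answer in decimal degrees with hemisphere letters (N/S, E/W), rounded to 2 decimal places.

Field O=14, C=2: +14·20° lon, +2·10° lat → SW at lon 100°, lat -70°.
Square 2, 1: +2·2° lon, +1·1° lat → SW at lon 104°, lat -69°.
Cell spans 2° lon × 1° lat.
south 69.00° S, north 68.00° S.

69.00° S, 68.00° S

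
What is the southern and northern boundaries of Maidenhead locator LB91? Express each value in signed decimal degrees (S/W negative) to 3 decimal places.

Field L=11, B=1: +11·20° lon, +1·10° lat → SW at lon 40°, lat -80°.
Square 9, 1: +9·2° lon, +1·1° lat → SW at lon 58°, lat -79°.
Cell spans 2° lon × 1° lat.
south -79.000, north -78.000.

-79.000, -78.000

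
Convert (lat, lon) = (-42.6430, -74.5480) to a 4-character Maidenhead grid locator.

Shift to the Maidenhead origin (180°W, 90°S): lon 105.45, lat 47.36.
Field (20°×10°, letters A–R): 105.45/20 → 5 → F, 47.36/10 → 4 → E; chars FE.
Square (2°×1°, digits 0–9): 5.45/2 → 2, 7.36/1 → 7; chars 27.

FE27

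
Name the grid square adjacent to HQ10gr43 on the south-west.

HQ10gr32

Longitude extended square 4; −1 → 3.
Latitude extended square 3; −1 → 2.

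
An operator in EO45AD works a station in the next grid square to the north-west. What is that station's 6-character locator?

Longitude subsquare a = 0; −1 → -1, wraps to 23 = x, carry into square.
Longitude square 4; −1 → 3.
Latitude subsquare d = 3; +1 → 4 = e.

EO35xe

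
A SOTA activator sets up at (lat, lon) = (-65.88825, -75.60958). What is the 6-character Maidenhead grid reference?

FC24ec

Shift to the Maidenhead origin (180°W, 90°S): lon 104.3904, lat 24.1118.
Field: lon ⌊104.3904/20⌋ = 5 → F; lat ⌊24.1118/10⌋ = 2 → C.
Square: lon ⌊4.3904/2⌋ = 2; lat ⌊4.1118/1⌋ = 4.
Subsquare: lon ⌊0.3904/0.0833333⌋ = 4 → e; lat ⌊0.1118/0.0416667⌋ = 2 → c.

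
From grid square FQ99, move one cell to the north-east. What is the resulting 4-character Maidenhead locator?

Longitude square 9; +1 → 10, wraps to 0, carry into field.
Longitude field F = 5; +1 → 6 = G.
Latitude square 9; +1 → 10, wraps to 0, carry into field.
Latitude field Q = 16; +1 → 17 = R.

GR00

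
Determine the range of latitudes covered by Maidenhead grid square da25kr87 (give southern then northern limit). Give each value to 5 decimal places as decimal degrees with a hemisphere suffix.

84.26250° S, 84.25833° S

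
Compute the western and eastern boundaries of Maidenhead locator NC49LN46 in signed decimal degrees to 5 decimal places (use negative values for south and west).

88.95000, 88.95833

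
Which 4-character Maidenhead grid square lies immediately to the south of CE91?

CE90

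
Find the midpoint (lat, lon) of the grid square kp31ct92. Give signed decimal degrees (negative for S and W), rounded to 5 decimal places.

Field K=10, P=15: +10·20° lon, +15·10° lat → SW at lon 20°, lat 60°.
Square 3, 1: +3·2° lon, +1·1° lat → SW at lon 26°, lat 61°.
Subsquare c=2, t=19: +2·0.0833333° lon, +19·0.0416667° lat → SW at lon 26.1667°, lat 61.7917°.
Extended square 9, 2: +9·0.00833333° lon, +2·0.00416667° lat → SW at lon 26.2417°, lat 61.8°.
Cell spans 0.00833333° lon × 0.00416667° lat. Centre is SW corner plus half of each.
latitude 61.80208, longitude 26.24583.

61.80208, 26.24583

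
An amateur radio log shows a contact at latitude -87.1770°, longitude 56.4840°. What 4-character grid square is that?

LA82

Offset from 180°W / 90°S: lon 236.48°, lat 2.82°.
Field: 236.48/20 → 11 → L, 2.82/10 → 0 → A; chars LA.
Square: 16.48/2 → 8, 2.82/1 → 2; chars 82.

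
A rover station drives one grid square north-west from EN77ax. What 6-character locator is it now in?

EN68xa

Longitude subsquare a = 0; −1 → -1, wraps to 23 = x, carry into square.
Longitude square 7; −1 → 6.
Latitude subsquare x = 23; +1 → 24, wraps to 0 = a, carry into square.
Latitude square 7; +1 → 8.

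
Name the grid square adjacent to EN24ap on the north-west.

Longitude subsquare a = 0; −1 → -1, wraps to 23 = x, carry into square.
Longitude square 2; −1 → 1.
Latitude subsquare p = 15; +1 → 16 = q.

EN14xq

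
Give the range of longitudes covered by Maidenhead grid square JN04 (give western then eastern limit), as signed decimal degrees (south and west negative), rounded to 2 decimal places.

0.00, 2.00

Field J=9, N=13: +9·20° lon, +13·10° lat → SW at lon 0°, lat 40°.
Square 0, 4: +0·2° lon, +4·1° lat → SW at lon 0°, lat 44°.
Cell spans 2° lon × 1° lat.
west 0.00, east 2.00.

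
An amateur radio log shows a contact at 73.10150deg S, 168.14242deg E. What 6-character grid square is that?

Add 180° to longitude and 90° to latitude: 348.1424, 16.8985.
Field: 348.1424/20 → 17 → R, 16.8985/10 → 1 → B; chars RB.
Square: 8.1424/2 → 4, 6.8985/1 → 6; chars 46.
Subsquare: 0.1424/0.0833333 → 1 → b, 0.8985/0.0416667 → 21 → v; chars bv.

RB46bv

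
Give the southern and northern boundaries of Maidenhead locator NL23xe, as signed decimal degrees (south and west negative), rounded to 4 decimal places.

23.1667, 23.2083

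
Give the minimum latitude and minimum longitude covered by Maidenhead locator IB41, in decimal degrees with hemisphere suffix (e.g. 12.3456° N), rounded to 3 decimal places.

Field I=8, B=1: +8·20° lon, +1·10° lat → SW at lon -20°, lat -80°.
Square 4, 1: +4·2° lon, +1·1° lat → SW at lon -12°, lat -79°.
latitude 79.000° S, longitude 12.000° W.

79.000° S, 12.000° W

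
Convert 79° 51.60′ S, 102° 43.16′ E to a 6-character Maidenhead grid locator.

Offset from 180°W / 90°S: lon 282.7193°, lat 10.1400°.
Field: lon ⌊282.7193/20⌋ = 14 → O; lat ⌊10.1400/10⌋ = 1 → B.
Square: lon ⌊2.7193/2⌋ = 1; lat ⌊0.1400/1⌋ = 0.
Subsquare: lon ⌊0.7193/0.0833333⌋ = 8 → i; lat ⌊0.1400/0.0416667⌋ = 3 → d.

OB10id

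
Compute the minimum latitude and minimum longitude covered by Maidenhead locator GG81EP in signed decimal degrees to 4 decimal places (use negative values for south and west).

-28.3750, -43.6667

Field G=6, G=6: +6·20° lon, +6·10° lat → SW at lon -60°, lat -30°.
Square 8, 1: +8·2° lon, +1·1° lat → SW at lon -44°, lat -29°.
Subsquare e=4, p=15: +4·0.0833333° lon, +15·0.0416667° lat → SW at lon -43.6667°, lat -28.375°.
latitude -28.3750, longitude -43.6667.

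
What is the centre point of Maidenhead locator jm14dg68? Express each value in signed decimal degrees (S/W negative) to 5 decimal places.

Field J=9, M=12: +9·20° lon, +12·10° lat → SW at lon 0°, lat 30°.
Square 1, 4: +1·2° lon, +4·1° lat → SW at lon 2°, lat 34°.
Subsquare d=3, g=6: +3·0.0833333° lon, +6·0.0416667° lat → SW at lon 2.25°, lat 34.25°.
Extended square 6, 8: +6·0.00833333° lon, +8·0.00416667° lat → SW at lon 2.3°, lat 34.2833°.
Cell spans 0.00833333° lon × 0.00416667° lat. Centre is SW corner plus half of each.
latitude 34.28542, longitude 2.30417.

34.28542, 2.30417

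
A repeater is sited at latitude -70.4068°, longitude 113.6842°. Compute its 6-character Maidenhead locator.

OB69uo

Shift to the Maidenhead origin (180°W, 90°S): lon 293.6842, lat 19.5932.
Field: lon ⌊293.6842/20⌋ = 14 → O; lat ⌊19.5932/10⌋ = 1 → B.
Square: lon ⌊13.6842/2⌋ = 6; lat ⌊9.5932/1⌋ = 9.
Subsquare: lon ⌊1.6842/0.0833333⌋ = 20 → u; lat ⌊0.5932/0.0416667⌋ = 14 → o.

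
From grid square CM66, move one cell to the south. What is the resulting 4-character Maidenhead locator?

Latitude square 6; −1 → 5.
The longitude characters are unchanged.

CM65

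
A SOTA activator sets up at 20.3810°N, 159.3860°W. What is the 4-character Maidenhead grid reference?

Add 180° to longitude and 90° to latitude: 20.61, 110.38.
Field: 20.61/20 → 1 → B, 110.38/10 → 11 → L; chars BL.
Square: 0.61/2 → 0, 0.38/1 → 0; chars 00.

BL00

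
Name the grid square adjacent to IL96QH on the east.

Longitude subsquare q = 16; +1 → 17 = r.
The latitude characters are unchanged.

IL96rh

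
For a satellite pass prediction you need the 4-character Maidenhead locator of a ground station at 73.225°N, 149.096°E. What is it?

QQ43

Offset from 180°W / 90°S: lon 329.10°, lat 163.22°.
Field: lon ⌊329.10/20⌋ = 16 → Q; lat ⌊163.22/10⌋ = 16 → Q.
Square: lon ⌊9.10/2⌋ = 4; lat ⌊3.22/1⌋ = 3.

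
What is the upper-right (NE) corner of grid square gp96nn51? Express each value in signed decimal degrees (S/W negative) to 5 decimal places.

Field G=6, P=15: +6·20° lon, +15·10° lat → SW at lon -60°, lat 60°.
Square 9, 6: +9·2° lon, +6·1° lat → SW at lon -42°, lat 66°.
Subsquare n=13, n=13: +13·0.0833333° lon, +13·0.0416667° lat → SW at lon -40.9167°, lat 66.5417°.
Extended square 5, 1: +5·0.00833333° lon, +1·0.00416667° lat → SW at lon -40.875°, lat 66.5458°.
Cell spans 0.00833333° lon × 0.00416667° lat. NE corner is SW corner plus one full cell.
latitude 66.55000, longitude -40.86667.

66.55000, -40.86667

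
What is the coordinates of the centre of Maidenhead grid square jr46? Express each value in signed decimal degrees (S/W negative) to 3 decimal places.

86.500, 9.000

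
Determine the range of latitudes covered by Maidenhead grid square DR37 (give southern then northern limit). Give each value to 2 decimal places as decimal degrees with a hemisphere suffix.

87.00° N, 88.00° N

Field D=3, R=17: +3·20° lon, +17·10° lat → SW at lon -120°, lat 80°.
Square 3, 7: +3·2° lon, +7·1° lat → SW at lon -114°, lat 87°.
Cell spans 2° lon × 1° lat.
south 87.00° N, north 88.00° N.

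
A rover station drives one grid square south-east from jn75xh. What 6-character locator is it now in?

Longitude subsquare x = 23; +1 → 24, wraps to 0 = a, carry into square.
Longitude square 7; +1 → 8.
Latitude subsquare h = 7; −1 → 6 = g.

JN85ag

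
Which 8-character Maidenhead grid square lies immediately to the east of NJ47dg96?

NJ47eg06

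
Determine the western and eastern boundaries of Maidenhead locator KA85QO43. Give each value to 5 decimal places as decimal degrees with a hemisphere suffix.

37.36667° E, 37.37500° E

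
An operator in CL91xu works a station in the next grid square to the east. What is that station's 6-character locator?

DL01au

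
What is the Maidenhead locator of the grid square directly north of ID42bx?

ID43ba

Latitude subsquare x = 23; +1 → 24, wraps to 0 = a, carry into square.
Latitude square 2; +1 → 3.
The longitude characters are unchanged.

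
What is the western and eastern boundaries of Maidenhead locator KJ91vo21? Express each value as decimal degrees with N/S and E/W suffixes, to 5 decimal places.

39.76667° E, 39.77500° E

Field K=10, J=9: +10·20° lon, +9·10° lat → SW at lon 20°, lat 0°.
Square 9, 1: +9·2° lon, +1·1° lat → SW at lon 38°, lat 1°.
Subsquare v=21, o=14: +21·0.0833333° lon, +14·0.0416667° lat → SW at lon 39.75°, lat 1.58333°.
Extended square 2, 1: +2·0.00833333° lon, +1·0.00416667° lat → SW at lon 39.7667°, lat 1.5875°.
Cell spans 0.00833333° lon × 0.00416667° lat.
west 39.76667° E, east 39.77500° E.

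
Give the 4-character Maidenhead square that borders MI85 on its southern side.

Latitude square 5; −1 → 4.
The longitude characters are unchanged.

MI84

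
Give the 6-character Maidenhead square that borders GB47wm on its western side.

Longitude subsquare w = 22; −1 → 21 = v.
The latitude characters are unchanged.

GB47vm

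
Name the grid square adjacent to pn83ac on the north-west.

PN73xd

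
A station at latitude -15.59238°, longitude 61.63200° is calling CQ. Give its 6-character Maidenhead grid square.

Add 180° to longitude and 90° to latitude: 241.6320, 74.4076.
Field: lon ⌊241.6320/20⌋ = 12 → M; lat ⌊74.4076/10⌋ = 7 → H.
Square: lon ⌊1.6320/2⌋ = 0; lat ⌊4.4076/1⌋ = 4.
Subsquare: lon ⌊1.6320/0.0833333⌋ = 19 → t; lat ⌊0.4076/0.0416667⌋ = 9 → j.

MH04tj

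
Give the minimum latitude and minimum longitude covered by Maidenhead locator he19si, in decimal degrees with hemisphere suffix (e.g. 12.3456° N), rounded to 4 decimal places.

Field H=7, E=4: +7·20° lon, +4·10° lat → SW at lon -40°, lat -50°.
Square 1, 9: +1·2° lon, +9·1° lat → SW at lon -38°, lat -41°.
Subsquare s=18, i=8: +18·0.0833333° lon, +8·0.0416667° lat → SW at lon -36.5°, lat -40.6667°.
latitude 40.6667° S, longitude 36.5000° W.

40.6667° S, 36.5000° W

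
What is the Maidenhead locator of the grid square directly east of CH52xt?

CH62at

Longitude subsquare x = 23; +1 → 24, wraps to 0 = a, carry into square.
Longitude square 5; +1 → 6.
The latitude characters are unchanged.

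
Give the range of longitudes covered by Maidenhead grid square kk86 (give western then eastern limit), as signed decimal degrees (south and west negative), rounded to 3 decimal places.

Field K=10, K=10: +10·20° lon, +10·10° lat → SW at lon 20°, lat 10°.
Square 8, 6: +8·2° lon, +6·1° lat → SW at lon 36°, lat 16°.
Cell spans 2° lon × 1° lat.
west 36.000, east 38.000.

36.000, 38.000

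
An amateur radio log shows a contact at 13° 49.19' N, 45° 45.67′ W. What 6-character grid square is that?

Add 180° to longitude and 90° to latitude: 134.2388, 103.8198.
Field: lon ⌊134.2388/20⌋ = 6 → G; lat ⌊103.8198/10⌋ = 10 → K.
Square: lon ⌊14.2388/2⌋ = 7; lat ⌊3.8198/1⌋ = 3.
Subsquare: lon ⌊0.2388/0.0833333⌋ = 2 → c; lat ⌊0.8198/0.0416667⌋ = 19 → t.

GK73ct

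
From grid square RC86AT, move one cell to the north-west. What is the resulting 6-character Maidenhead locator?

RC76xu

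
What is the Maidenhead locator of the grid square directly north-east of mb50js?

MB50kt

Longitude subsquare j = 9; +1 → 10 = k.
Latitude subsquare s = 18; +1 → 19 = t.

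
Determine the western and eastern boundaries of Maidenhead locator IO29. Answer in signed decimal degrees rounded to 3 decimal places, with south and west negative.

Field I=8, O=14: +8·20° lon, +14·10° lat → SW at lon -20°, lat 50°.
Square 2, 9: +2·2° lon, +9·1° lat → SW at lon -16°, lat 59°.
Cell spans 2° lon × 1° lat.
west -16.000, east -14.000.

-16.000, -14.000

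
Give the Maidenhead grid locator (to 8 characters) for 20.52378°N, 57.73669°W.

GL10dm15

Shift to the Maidenhead origin (180°W, 90°S): lon 122.26331, lat 110.52378.
Field: lon ⌊122.26331/20⌋ = 6 → G; lat ⌊110.52378/10⌋ = 11 → L.
Square: lon ⌊2.26331/2⌋ = 1; lat ⌊0.52378/1⌋ = 0.
Subsquare: lon ⌊0.26331/0.0833333⌋ = 3 → d; lat ⌊0.52378/0.0416667⌋ = 12 → m.
Extended square: lon ⌊0.01331/0.00833333⌋ = 1; lat ⌊0.02378/0.00416667⌋ = 5.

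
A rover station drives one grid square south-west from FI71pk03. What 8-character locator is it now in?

Longitude extended square 0; −1 → -1, wraps to 9, carry into subsquare.
Longitude subsquare p = 15; −1 → 14 = o.
Latitude extended square 3; −1 → 2.

FI71ok92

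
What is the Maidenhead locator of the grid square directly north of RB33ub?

Latitude subsquare b = 1; +1 → 2 = c.
The longitude characters are unchanged.

RB33uc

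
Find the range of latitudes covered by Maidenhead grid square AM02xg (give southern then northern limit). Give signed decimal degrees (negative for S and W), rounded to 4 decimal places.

32.2500, 32.2917

Field A=0, M=12: +0·20° lon, +12·10° lat → SW at lon -180°, lat 30°.
Square 0, 2: +0·2° lon, +2·1° lat → SW at lon -180°, lat 32°.
Subsquare x=23, g=6: +23·0.0833333° lon, +6·0.0416667° lat → SW at lon -178.083°, lat 32.25°.
Cell spans 0.0833333° lon × 0.0416667° lat.
south 32.2500, north 32.2917.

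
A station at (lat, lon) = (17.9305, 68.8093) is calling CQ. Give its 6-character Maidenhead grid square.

MK47jw

Add 180° to longitude and 90° to latitude: 248.8093, 107.9305.
Field: 248.8093/20 → 12 → M, 107.9305/10 → 10 → K; chars MK.
Square: 8.8093/2 → 4, 7.9305/1 → 7; chars 47.
Subsquare: 0.8093/0.0833333 → 9 → j, 0.9305/0.0416667 → 22 → w; chars jw.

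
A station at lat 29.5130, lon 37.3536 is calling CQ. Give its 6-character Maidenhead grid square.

KL89qm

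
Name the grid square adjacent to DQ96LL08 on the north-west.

DQ96kl99

Longitude extended square 0; −1 → -1, wraps to 9, carry into subsquare.
Longitude subsquare l = 11; −1 → 10 = k.
Latitude extended square 8; +1 → 9.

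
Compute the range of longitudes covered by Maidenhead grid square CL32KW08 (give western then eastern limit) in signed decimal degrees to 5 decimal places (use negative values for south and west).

-133.16667, -133.15833

Field C=2, L=11: +2·20° lon, +11·10° lat → SW at lon -140°, lat 20°.
Square 3, 2: +3·2° lon, +2·1° lat → SW at lon -134°, lat 22°.
Subsquare k=10, w=22: +10·0.0833333° lon, +22·0.0416667° lat → SW at lon -133.167°, lat 22.9167°.
Extended square 0, 8: +0·0.00833333° lon, +8·0.00416667° lat → SW at lon -133.167°, lat 22.95°.
Cell spans 0.00833333° lon × 0.00416667° lat.
west -133.16667, east -133.15833.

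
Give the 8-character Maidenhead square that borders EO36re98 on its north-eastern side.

Longitude extended square 9; +1 → 10, wraps to 0, carry into subsquare.
Longitude subsquare r = 17; +1 → 18 = s.
Latitude extended square 8; +1 → 9.

EO36se09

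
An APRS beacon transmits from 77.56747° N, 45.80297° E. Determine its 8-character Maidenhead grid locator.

Offset from 180°W / 90°S: lon 225.80297°, lat 167.56747°.
Field: lon ⌊225.80297/20⌋ = 11 → L; lat ⌊167.56747/10⌋ = 16 → Q.
Square: lon ⌊5.80297/2⌋ = 2; lat ⌊7.56747/1⌋ = 7.
Subsquare: lon ⌊1.80297/0.0833333⌋ = 21 → v; lat ⌊0.56747/0.0416667⌋ = 13 → n.
Extended square: lon ⌊0.05297/0.00833333⌋ = 6; lat ⌊0.02580/0.00416667⌋ = 6.

LQ27vn66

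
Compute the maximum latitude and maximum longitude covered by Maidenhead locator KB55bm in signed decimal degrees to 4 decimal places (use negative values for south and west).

Field K=10, B=1: +10·20° lon, +1·10° lat → SW at lon 20°, lat -80°.
Square 5, 5: +5·2° lon, +5·1° lat → SW at lon 30°, lat -75°.
Subsquare b=1, m=12: +1·0.0833333° lon, +12·0.0416667° lat → SW at lon 30.0833°, lat -74.5°.
Cell spans 0.0833333° lon × 0.0416667° lat. NE corner is SW corner plus one full cell.
latitude -74.4583, longitude 30.1667.

-74.4583, 30.1667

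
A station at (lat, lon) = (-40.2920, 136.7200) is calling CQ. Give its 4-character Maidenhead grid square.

PE89

Shift to the Maidenhead origin (180°W, 90°S): lon 316.72, lat 49.71.
Field: lon ⌊316.72/20⌋ = 15 → P; lat ⌊49.71/10⌋ = 4 → E.
Square: lon ⌊16.72/2⌋ = 8; lat ⌊9.71/1⌋ = 9.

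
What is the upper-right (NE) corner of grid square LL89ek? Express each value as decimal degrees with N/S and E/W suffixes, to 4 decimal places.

29.4583° N, 56.4167° E

Field L=11, L=11: +11·20° lon, +11·10° lat → SW at lon 40°, lat 20°.
Square 8, 9: +8·2° lon, +9·1° lat → SW at lon 56°, lat 29°.
Subsquare e=4, k=10: +4·0.0833333° lon, +10·0.0416667° lat → SW at lon 56.3333°, lat 29.4167°.
Cell spans 0.0833333° lon × 0.0416667° lat. NE corner is SW corner plus one full cell.
latitude 29.4583° N, longitude 56.4167° E.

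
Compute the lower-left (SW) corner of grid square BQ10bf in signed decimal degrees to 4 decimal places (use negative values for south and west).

70.2083, -157.9167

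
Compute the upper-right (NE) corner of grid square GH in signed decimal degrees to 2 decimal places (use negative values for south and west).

Field G=6, H=7: +6·20° lon, +7·10° lat → SW at lon -60°, lat -20°.
Cell spans 20° lon × 10° lat. NE corner is SW corner plus one full cell.
latitude -10.00, longitude -40.00.

-10.00, -40.00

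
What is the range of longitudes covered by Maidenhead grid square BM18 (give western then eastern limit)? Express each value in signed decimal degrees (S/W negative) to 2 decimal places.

-158.00, -156.00

Field B=1, M=12: +1·20° lon, +12·10° lat → SW at lon -160°, lat 30°.
Square 1, 8: +1·2° lon, +8·1° lat → SW at lon -158°, lat 38°.
Cell spans 2° lon × 1° lat.
west -158.00, east -156.00.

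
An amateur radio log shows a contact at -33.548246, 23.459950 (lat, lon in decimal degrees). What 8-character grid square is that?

KF16rk58

Add 180° to longitude and 90° to latitude: 203.45995, 56.45175.
Field: 203.45995/20 → 10 → K, 56.45175/10 → 5 → F; chars KF.
Square: 3.45995/2 → 1, 6.45175/1 → 6; chars 16.
Subsquare: 1.45995/0.0833333 → 17 → r, 0.45175/0.0416667 → 10 → k; chars rk.
Extended square: 0.04328/0.00833333 → 5, 0.03509/0.00416667 → 8; chars 58.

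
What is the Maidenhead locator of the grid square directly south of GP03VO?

GP03vn

Latitude subsquare o = 14; −1 → 13 = n.
The longitude characters are unchanged.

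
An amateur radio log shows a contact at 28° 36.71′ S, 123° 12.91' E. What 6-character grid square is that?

PG11oj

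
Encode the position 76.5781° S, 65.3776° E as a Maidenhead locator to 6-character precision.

MB23qk

Offset from 180°W / 90°S: lon 245.3776°, lat 13.4219°.
Field: 245.3776/20 → 12 → M, 13.4219/10 → 1 → B; chars MB.
Square: 5.3776/2 → 2, 3.4219/1 → 3; chars 23.
Subsquare: 1.3776/0.0833333 → 16 → q, 0.4219/0.0416667 → 10 → k; chars qk.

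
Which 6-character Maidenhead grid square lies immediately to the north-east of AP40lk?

AP40ml

Longitude subsquare l = 11; +1 → 12 = m.
Latitude subsquare k = 10; +1 → 11 = l.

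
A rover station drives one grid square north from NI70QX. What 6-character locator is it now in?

NI71qa

Latitude subsquare x = 23; +1 → 24, wraps to 0 = a, carry into square.
Latitude square 0; +1 → 1.
The longitude characters are unchanged.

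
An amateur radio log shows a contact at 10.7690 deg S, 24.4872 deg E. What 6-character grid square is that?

KH29ff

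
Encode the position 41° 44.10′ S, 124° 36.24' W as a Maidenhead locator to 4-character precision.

CE78

Add 180° to longitude and 90° to latitude: 55.40, 48.27.
Field: 55.40/20 → 2 → C, 48.27/10 → 4 → E; chars CE.
Square: 15.40/2 → 7, 8.27/1 → 8; chars 78.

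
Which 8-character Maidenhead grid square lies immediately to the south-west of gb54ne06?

GB54me95

Longitude extended square 0; −1 → -1, wraps to 9, carry into subsquare.
Longitude subsquare n = 13; −1 → 12 = m.
Latitude extended square 6; −1 → 5.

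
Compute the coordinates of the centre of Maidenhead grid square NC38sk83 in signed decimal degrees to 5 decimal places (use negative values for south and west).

-61.56875, 87.57083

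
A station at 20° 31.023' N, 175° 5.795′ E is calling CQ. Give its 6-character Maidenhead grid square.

Add 180° to longitude and 90° to latitude: 355.0966, 110.5170.
Field (20°×10°, letters A–R): 355.0966/20 → 17 → R, 110.5170/10 → 11 → L; chars RL.
Square (2°×1°, digits 0–9): 15.0966/2 → 7, 0.5170/1 → 0; chars 70.
Subsquare (5′×2.5′, letters a–x): 1.0966/0.0833333 → 13 → n, 0.5170/0.0416667 → 12 → m; chars nm.

RL70nm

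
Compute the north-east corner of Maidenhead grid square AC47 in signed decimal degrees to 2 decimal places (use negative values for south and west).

-62.00, -170.00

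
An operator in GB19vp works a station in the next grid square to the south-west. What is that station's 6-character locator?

GB19uo

Longitude subsquare v = 21; −1 → 20 = u.
Latitude subsquare p = 15; −1 → 14 = o.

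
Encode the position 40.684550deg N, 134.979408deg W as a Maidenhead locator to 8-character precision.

CN20mq24

Offset from 180°W / 90°S: lon 45.02059°, lat 130.68455°.
Field (20°×10°, letters A–R): 45.02059/20 → 2 → C, 130.68455/10 → 13 → N; chars CN.
Square (2°×1°, digits 0–9): 5.02059/2 → 2, 0.68455/1 → 0; chars 20.
Subsquare (5′×2.5′, letters a–x): 1.02059/0.0833333 → 12 → m, 0.68455/0.0416667 → 16 → q; chars mq.
Extended square (30″×15″, digits 0–9): 0.02059/0.00833333 → 2, 0.01788/0.00416667 → 4; chars 24.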